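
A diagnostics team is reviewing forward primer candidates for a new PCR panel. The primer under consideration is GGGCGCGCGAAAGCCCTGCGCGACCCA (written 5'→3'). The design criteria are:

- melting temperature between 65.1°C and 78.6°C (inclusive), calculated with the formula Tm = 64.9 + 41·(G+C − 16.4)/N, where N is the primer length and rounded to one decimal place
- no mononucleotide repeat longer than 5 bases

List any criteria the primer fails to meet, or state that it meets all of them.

Meets all criteria.

Base counts: A=5, T=1, G=10, C=11 (length 27).
Tm: Tm = 64.9 + 41·(21 − 16.4)/27 = 71.9°C ✓
homopolymer run: longest run = 3 ✓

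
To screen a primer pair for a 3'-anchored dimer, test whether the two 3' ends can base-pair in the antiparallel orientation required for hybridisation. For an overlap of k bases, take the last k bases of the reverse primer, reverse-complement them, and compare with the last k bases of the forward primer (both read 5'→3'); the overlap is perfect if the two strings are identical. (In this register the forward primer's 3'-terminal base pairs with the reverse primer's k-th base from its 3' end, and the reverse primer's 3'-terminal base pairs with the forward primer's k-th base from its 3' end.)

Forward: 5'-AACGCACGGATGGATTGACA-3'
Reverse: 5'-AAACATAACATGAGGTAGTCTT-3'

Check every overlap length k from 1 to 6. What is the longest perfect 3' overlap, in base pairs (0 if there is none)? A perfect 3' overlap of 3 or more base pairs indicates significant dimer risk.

Longest perfect overlap: 1 complementary base pair; below the dimer-risk threshold (threshold 3).

Last 6 bases (5'→3') — forward …TTGACA, reverse …AGTCTT.
Reverse complement of the reverse primer's last 6 bases: AAGACT; its first k bases are the reverse complement of the reverse primer's last k bases, so a perfect k-base overlap needs the forward primer's last k bases to equal them.
Comparing (forward last k vs required): k=1: A vs A ✓; k=2: CA vs AA ✗; k=3: ACA vs AAG ✗; k=4: GACA vs AAGA ✗; k=5: TGACA vs AAGAC ✗; k=6: TTGACA vs AAGACT ✗.
Only k = 1 is perfect, so the longest perfect 3' overlap is 1.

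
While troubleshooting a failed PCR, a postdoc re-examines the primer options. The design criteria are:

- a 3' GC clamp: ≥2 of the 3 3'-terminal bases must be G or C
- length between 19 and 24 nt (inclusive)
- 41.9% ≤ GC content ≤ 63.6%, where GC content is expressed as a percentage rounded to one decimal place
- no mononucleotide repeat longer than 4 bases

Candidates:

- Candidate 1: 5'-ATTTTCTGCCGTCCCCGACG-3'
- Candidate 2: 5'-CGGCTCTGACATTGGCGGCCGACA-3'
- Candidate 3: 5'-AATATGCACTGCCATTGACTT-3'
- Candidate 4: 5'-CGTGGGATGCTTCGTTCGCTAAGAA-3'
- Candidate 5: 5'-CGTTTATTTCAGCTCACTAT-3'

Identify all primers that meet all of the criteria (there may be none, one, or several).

Candidate 1 (20 nt, A=2 T=6 G=4 C=8): 3' end ACG has 2 G/C ✓; length 20 ✓; GC 12/20 = 60.0% ✓; longest run = 4 ✓ — passes.
Candidate 2 (24 nt, A=4 T=4 G=8 C=8): 3' end ACA has 1 G/C, need ≥2 ✗; length 24 ✓; GC 16/24 = 66.7%, outside 41.9–63.6% ✗; longest run = 2 ✓ — fails.
Candidate 3 (21 nt, A=6 T=7 G=3 C=5): 3' end CTT has 1 G/C, need ≥2 ✗; length 21 ✓; GC 8/21 = 38.1%, outside 41.9–63.6% ✗; longest run = 2 ✓ — fails.
Candidate 4 (25 nt, A=5 T=7 G=8 C=5): 3' end GAA has 1 G/C, need ≥2 ✗; length 25, outside 19–24 ✗; GC 13/25 = 52.0% ✓; longest run = 3 ✓ — fails.
Candidate 5 (20 nt, A=4 T=9 G=2 C=5): 3' end TAT has 0 G/C, need ≥2 ✗; length 20 ✓; GC 7/20 = 35.0%, outside 41.9–63.6% ✗; longest run = 3 ✓ — fails.

Candidate 1 only.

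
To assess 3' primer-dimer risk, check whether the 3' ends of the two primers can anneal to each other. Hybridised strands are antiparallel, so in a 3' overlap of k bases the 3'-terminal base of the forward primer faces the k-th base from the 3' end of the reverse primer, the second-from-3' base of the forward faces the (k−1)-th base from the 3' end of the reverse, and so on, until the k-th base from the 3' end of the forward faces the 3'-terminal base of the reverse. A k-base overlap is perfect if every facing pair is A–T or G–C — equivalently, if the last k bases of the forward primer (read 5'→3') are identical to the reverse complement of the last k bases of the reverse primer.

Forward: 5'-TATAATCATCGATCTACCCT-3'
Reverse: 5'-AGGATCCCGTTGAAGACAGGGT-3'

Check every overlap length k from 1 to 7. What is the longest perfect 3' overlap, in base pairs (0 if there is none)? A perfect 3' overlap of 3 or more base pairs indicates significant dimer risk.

Last 7 bases (5'→3') — forward …CTACCCT, reverse …ACAGGGT.
Reverse complement of the reverse primer's last 7 bases: ACCCTGT; its first k bases are the reverse complement of the reverse primer's last k bases, so a perfect k-base overlap needs the forward primer's last k bases to equal them.
Comparing (forward last k vs required): k=1: T vs A ✗; k=2: CT vs AC ✗; k=3: CCT vs ACC ✗; k=4: CCCT vs ACCC ✗; k=5: ACCCT vs ACCCT ✓; k=6: TACCCT vs ACCCTG ✗; k=7: CTACCCT vs ACCCTGT ✗.
Only k = 5 is perfect, so the longest perfect 3' overlap is 5.

Longest perfect overlap: 5 complementary base pairs; significant dimer risk (threshold 3).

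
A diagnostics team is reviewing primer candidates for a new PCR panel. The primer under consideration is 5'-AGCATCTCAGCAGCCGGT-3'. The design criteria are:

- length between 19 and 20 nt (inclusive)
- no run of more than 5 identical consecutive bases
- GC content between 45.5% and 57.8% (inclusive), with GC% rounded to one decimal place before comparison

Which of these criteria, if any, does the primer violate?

Base counts: A=4, T=3, G=5, C=6 (length 18).
length: length 18, outside 19–20 ✗
homopolymer run: longest run = 2 ✓
GC content: GC 11/18 = 61.1%, outside 45.5–57.8% ✗

Fails: length, GC content.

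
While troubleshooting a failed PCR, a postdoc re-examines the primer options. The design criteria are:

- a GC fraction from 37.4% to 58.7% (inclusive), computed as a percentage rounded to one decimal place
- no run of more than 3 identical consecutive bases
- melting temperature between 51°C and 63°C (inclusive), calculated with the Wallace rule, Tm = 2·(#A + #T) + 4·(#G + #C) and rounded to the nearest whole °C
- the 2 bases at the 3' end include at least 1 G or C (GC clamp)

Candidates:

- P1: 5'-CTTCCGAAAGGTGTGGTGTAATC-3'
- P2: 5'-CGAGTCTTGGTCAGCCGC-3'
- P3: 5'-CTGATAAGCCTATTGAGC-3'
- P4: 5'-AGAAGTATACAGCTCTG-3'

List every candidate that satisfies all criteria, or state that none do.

P3 only.

P1 (23 nt, A=5 T=7 G=7 C=4): GC 11/23 = 47.8% ✓; longest run = 3 ✓; Tm = 2·12 + 4·11 = 68°C, outside 51–63°C ✗; 3' end TC has 1 G/C ✓ — fails.
P2 (18 nt, A=2 T=4 G=6 C=6): GC 12/18 = 66.7%, outside 37.4–58.7% ✗; longest run = 2 ✓; Tm = 2·6 + 4·12 = 60°C ✓; 3' end GC has 2 G/C ✓ — fails.
P3 (18 nt, A=5 T=5 G=4 C=4): GC 8/18 = 44.4% ✓; longest run = 2 ✓; Tm = 2·10 + 4·8 = 52°C ✓; 3' end GC has 2 G/C ✓ — passes.
P4 (17 nt, A=6 T=4 G=4 C=3): GC 7/17 = 41.2% ✓; longest run = 2 ✓; Tm = 2·10 + 4·7 = 48°C, outside 51–63°C ✗; 3' end TG has 1 G/C ✓ — fails.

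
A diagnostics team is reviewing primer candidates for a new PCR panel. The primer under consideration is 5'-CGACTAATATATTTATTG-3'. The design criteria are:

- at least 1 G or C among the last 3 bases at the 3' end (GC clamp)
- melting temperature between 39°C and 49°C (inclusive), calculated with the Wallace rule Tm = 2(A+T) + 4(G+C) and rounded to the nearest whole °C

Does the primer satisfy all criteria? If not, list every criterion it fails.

Base counts: A=6, T=8, G=2, C=2 (length 18).
GC clamp: 3' end TTG has 1 G/C ✓
Tm: Tm = 2·14 + 4·4 = 44°C ✓

Meets all criteria.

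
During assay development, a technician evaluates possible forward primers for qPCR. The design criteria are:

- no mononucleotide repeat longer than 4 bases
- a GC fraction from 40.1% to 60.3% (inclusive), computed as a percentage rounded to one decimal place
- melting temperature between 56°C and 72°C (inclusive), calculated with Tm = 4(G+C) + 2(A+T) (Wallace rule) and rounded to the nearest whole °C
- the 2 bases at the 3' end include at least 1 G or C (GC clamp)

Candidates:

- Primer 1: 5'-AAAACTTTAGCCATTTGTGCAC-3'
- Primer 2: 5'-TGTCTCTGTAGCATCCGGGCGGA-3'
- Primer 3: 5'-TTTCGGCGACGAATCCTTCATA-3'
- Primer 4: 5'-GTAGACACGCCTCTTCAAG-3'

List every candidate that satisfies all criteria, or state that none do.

Primer 4 only.

Primer 1 (22 nt, A=7 T=7 G=3 C=5): longest run = 4 ✓; GC 8/22 = 36.4%, outside 40.1–60.3% ✗; Tm = 2·14 + 4·8 = 60°C ✓; 3' end AC has 1 G/C ✓ — fails.
Primer 2 (23 nt, A=3 T=6 G=8 C=6): longest run = 3 ✓; GC 14/23 = 60.9%, outside 40.1–60.3% ✗; Tm = 2·9 + 4·14 = 74°C, outside 56–72°C ✗; 3' end GA has 1 G/C ✓ — fails.
Primer 3 (22 nt, A=5 T=7 G=4 C=6): longest run = 3 ✓; GC 10/22 = 45.5% ✓; Tm = 2·12 + 4·10 = 64°C ✓; 3' end TA has 0 G/C, need ≥1 ✗ — fails.
Primer 4 (19 nt, A=5 T=4 G=4 C=6): longest run = 2 ✓; GC 10/19 = 52.6% ✓; Tm = 2·9 + 4·10 = 58°C ✓; 3' end AG has 1 G/C ✓ — passes.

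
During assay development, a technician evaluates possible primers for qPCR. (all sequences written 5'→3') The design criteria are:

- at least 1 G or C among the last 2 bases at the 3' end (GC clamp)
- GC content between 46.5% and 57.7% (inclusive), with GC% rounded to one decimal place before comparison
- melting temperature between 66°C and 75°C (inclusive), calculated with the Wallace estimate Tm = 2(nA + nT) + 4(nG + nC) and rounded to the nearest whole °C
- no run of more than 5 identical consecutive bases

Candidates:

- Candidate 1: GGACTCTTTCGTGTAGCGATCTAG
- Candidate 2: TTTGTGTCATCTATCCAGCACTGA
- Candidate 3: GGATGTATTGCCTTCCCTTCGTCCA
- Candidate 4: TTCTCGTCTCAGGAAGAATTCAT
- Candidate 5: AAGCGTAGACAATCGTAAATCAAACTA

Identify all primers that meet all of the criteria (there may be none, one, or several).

Candidate 1 (24 nt, A=4 T=8 G=7 C=5): 3' end AG has 1 G/C ✓; GC 12/24 = 50.0% ✓; Tm = 2·12 + 4·12 = 72°C ✓; longest run = 3 ✓ — passes.
Candidate 2 (24 nt, A=5 T=9 G=4 C=6): 3' end GA has 1 G/C ✓; GC 10/24 = 41.7%, outside 46.5–57.7% ✗; Tm = 2·14 + 4·10 = 68°C ✓; longest run = 3 ✓ — fails.
Candidate 3 (25 nt, A=3 T=9 G=5 C=8): 3' end CA has 1 G/C ✓; GC 13/25 = 52.0% ✓; Tm = 2·12 + 4·13 = 76°C, outside 66–75°C ✗; longest run = 3 ✓ — fails.
Candidate 4 (23 nt, A=6 T=8 G=4 C=5): 3' end AT has 0 G/C, need ≥1 ✗; GC 9/23 = 39.1%, outside 46.5–57.7% ✗; Tm = 2·14 + 4·9 = 64°C, outside 66–75°C ✗; longest run = 2 ✓ — fails.
Candidate 5 (27 nt, A=13 T=5 G=4 C=5): 3' end TA has 0 G/C, need ≥1 ✗; GC 9/27 = 33.3%, outside 46.5–57.7% ✗; Tm = 2·18 + 4·9 = 72°C ✓; longest run = 3 ✓ — fails.

Candidate 1 only.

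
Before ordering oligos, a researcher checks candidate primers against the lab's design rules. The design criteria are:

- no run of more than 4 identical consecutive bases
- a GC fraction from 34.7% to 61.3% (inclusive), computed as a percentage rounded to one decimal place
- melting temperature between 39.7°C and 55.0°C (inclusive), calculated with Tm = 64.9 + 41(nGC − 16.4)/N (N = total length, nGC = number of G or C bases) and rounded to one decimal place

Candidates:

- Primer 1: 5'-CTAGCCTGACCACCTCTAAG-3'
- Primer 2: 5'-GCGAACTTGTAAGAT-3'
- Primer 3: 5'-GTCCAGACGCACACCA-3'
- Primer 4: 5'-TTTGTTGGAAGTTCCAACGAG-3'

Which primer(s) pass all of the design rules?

Primer 1 (20 nt, A=5 T=4 G=3 C=8): longest run = 2 ✓; GC 11/20 = 55.0% ✓; Tm = 64.9 + 41·(11 − 16.4)/20 = 53.8°C ✓ — passes.
Primer 2 (15 nt, A=5 T=4 G=4 C=2): longest run = 2 ✓; GC 6/15 = 40.0% ✓; Tm = 64.9 + 41·(6 − 16.4)/15 = 36.5°C, outside 39.7–55.0°C ✗ — fails.
Primer 3 (16 nt, A=5 T=1 G=3 C=7): longest run = 2 ✓; GC 10/16 = 62.5%, outside 34.7–61.3% ✗; Tm = 64.9 + 41·(10 − 16.4)/16 = 48.5°C ✓ — fails.
Primer 4 (21 nt, A=5 T=7 G=6 C=3): longest run = 3 ✓; GC 9/21 = 42.9% ✓; Tm = 64.9 + 41·(9 − 16.4)/21 = 50.5°C ✓ — passes.

Primer 1 and Primer 4.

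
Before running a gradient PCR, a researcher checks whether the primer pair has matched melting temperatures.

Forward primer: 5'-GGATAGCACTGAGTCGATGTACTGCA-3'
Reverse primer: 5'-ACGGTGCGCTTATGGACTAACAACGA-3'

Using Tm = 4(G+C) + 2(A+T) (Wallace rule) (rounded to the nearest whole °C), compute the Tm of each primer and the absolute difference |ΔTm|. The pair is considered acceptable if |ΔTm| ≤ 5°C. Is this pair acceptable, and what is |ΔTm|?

Forward: A=7 T=6 G=8 C=5 → Tm = 2·13 + 4·13 = 78°C.
Reverse: A=8 T=5 G=7 C=6 → Tm = 2·13 + 4·13 = 78°C.
|ΔTm| = |78 − 78| = 0°C, ≤ 5°C.

|ΔTm| = 0°C; the pair is acceptable.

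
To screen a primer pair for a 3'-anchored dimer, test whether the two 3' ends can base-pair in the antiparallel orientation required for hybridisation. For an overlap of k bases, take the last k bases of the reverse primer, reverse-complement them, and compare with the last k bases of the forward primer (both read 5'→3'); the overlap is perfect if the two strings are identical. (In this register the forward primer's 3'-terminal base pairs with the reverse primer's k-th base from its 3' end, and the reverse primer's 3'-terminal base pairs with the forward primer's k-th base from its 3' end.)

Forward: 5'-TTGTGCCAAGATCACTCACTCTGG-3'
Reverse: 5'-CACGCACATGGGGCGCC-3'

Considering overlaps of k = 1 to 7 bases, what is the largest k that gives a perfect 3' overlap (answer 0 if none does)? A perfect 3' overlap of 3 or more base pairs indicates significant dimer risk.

Longest perfect overlap: 2 complementary base pairs; below the dimer-risk threshold (threshold 3).

Last 7 bases (5'→3') — forward …ACTCTGG, reverse …GGGCGCC.
Reverse complement of the reverse primer's last 7 bases: GGCGCCC; its first k bases are the reverse complement of the reverse primer's last k bases, so a perfect k-base overlap needs the forward primer's last k bases to equal them.
Comparing (forward last k vs required): k=1: G vs G ✓; k=2: GG vs GG ✓; k=3: TGG vs GGC ✗; k=4: CTGG vs GGCG ✗; k=5: TCTGG vs GGCGC ✗; k=6: CTCTGG vs GGCGCC ✗; k=7: ACTCTGG vs GGCGCCC ✗.
Perfect overlaps at k = 1, 2; the largest is 2.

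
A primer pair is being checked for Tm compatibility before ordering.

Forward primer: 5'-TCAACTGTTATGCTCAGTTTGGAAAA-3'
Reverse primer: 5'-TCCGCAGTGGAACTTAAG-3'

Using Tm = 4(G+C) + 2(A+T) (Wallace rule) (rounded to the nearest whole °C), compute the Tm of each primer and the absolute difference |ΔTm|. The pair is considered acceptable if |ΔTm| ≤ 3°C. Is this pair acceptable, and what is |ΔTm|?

|ΔTm| = 16°C; the pair is not acceptable.

Forward: A=8 T=9 G=5 C=4 → Tm = 2·17 + 4·9 = 70°C.
Reverse: A=5 T=4 G=5 C=4 → Tm = 2·9 + 4·9 = 54°C.
|ΔTm| = |70 − 54| = 16°C, > 3°C.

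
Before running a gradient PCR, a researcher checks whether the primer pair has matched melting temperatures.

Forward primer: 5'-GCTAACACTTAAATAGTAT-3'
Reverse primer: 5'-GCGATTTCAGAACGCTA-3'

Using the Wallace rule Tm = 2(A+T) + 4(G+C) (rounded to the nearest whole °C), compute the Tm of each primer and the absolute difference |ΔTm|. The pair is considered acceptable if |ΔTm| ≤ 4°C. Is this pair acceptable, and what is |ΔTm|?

|ΔTm| = 2°C; the pair is acceptable.

Forward: A=8 T=6 G=2 C=3 → Tm = 2·14 + 4·5 = 48°C.
Reverse: A=5 T=4 G=4 C=4 → Tm = 2·9 + 4·8 = 50°C.
|ΔTm| = |48 − 50| = 2°C, ≤ 4°C.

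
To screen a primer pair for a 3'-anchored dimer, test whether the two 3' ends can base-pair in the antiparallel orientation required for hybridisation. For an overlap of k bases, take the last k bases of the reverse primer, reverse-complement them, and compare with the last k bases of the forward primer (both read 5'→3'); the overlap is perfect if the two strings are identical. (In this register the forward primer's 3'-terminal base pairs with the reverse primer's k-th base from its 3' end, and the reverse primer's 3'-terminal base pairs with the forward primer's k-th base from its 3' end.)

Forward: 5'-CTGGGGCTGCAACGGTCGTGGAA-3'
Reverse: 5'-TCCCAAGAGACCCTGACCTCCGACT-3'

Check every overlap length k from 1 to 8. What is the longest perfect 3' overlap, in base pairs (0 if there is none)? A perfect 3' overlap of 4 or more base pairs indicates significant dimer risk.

Longest perfect overlap: 1 complementary base pair; below the dimer-risk threshold (threshold 4).

Last 8 bases (5'→3') — forward …TCGTGGAA, reverse …CTCCGACT.
Reverse complement of the reverse primer's last 8 bases: AGTCGGAG; its first k bases are the reverse complement of the reverse primer's last k bases, so a perfect k-base overlap needs the forward primer's last k bases to equal them.
Comparing (forward last k vs required): k=1: A vs A ✓; k=2: AA vs AG ✗; k=3: GAA vs AGT ✗; k=4: GGAA vs AGTC ✗; k=5: TGGAA vs AGTCG ✗; k=6: GTGGAA vs AGTCGG ✗; k=7: CGTGGAA vs AGTCGGA ✗; k=8: TCGTGGAA vs AGTCGGAG ✗.
Only k = 1 is perfect, so the longest perfect 3' overlap is 1.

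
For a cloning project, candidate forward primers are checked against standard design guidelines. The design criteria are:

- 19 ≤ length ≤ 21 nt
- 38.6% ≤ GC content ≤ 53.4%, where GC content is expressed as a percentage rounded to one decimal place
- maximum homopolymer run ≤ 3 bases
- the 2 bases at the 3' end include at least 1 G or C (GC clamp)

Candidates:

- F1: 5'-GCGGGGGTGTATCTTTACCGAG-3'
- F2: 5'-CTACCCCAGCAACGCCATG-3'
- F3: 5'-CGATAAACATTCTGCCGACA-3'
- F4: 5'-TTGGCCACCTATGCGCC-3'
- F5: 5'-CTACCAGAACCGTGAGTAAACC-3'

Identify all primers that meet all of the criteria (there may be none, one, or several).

F1 (22 nt, A=3 T=6 G=9 C=4): length 22, outside 19–21 ✗; GC 13/22 = 59.1%, outside 38.6–53.4% ✗; longest run = 5, exceeds 3 ✗; 3' end AG has 1 G/C ✓ — fails.
F2 (19 nt, A=5 T=2 G=3 C=9): length 19 ✓; GC 12/19 = 63.2%, outside 38.6–53.4% ✗; longest run = 4, exceeds 3 ✗; 3' end TG has 1 G/C ✓ — fails.
F3 (20 nt, A=7 T=4 G=3 C=6): length 20 ✓; GC 9/20 = 45.0% ✓; longest run = 3 ✓; 3' end CA has 1 G/C ✓ — passes.
F4 (17 nt, A=2 T=4 G=4 C=7): length 17, outside 19–21 ✗; GC 11/17 = 64.7%, outside 38.6–53.4% ✗; longest run = 2 ✓; 3' end CC has 2 G/C ✓ — fails.
F5 (22 nt, A=8 T=3 G=4 C=7): length 22, outside 19–21 ✗; GC 11/22 = 50.0% ✓; longest run = 3 ✓; 3' end CC has 2 G/C ✓ — fails.

F3 only.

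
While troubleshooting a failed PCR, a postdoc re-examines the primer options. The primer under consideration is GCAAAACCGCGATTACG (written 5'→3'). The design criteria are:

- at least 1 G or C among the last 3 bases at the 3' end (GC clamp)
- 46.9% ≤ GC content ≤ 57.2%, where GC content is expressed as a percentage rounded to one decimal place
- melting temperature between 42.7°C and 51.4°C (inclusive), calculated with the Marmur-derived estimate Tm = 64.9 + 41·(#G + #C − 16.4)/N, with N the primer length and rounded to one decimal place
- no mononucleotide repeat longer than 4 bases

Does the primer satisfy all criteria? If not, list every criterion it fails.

Base counts: A=6, T=2, G=4, C=5 (length 17).
GC clamp: 3' end ACG has 2 G/C ✓
GC content: GC 9/17 = 52.9% ✓
Tm: Tm = 64.9 + 41·(9 − 16.4)/17 = 47.1°C ✓
homopolymer run: longest run = 4 ✓

Meets all criteria.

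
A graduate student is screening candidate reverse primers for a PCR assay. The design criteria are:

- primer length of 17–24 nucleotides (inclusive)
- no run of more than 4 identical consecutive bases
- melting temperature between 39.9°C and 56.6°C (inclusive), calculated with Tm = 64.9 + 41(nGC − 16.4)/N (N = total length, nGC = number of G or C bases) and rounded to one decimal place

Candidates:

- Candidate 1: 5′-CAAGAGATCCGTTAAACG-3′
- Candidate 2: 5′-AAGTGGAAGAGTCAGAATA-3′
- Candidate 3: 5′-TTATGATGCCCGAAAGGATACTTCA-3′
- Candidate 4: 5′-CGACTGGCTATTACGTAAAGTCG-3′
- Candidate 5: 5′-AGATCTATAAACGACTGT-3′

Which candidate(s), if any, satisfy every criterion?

Candidate 1, Candidate 2, Candidate 4 and Candidate 5.

Candidate 1 (18 nt, A=7 T=3 G=4 C=4): length 18 ✓; longest run = 3 ✓; Tm = 64.9 + 41·(8 − 16.4)/18 = 45.8°C ✓ — passes.
Candidate 2 (19 nt, A=9 T=3 G=6 C=1): length 19 ✓; longest run = 2 ✓; Tm = 64.9 + 41·(7 − 16.4)/19 = 44.6°C ✓ — passes.
Candidate 3 (25 nt, A=8 T=7 G=5 C=5): length 25, outside 17–24 ✗; longest run = 3 ✓; Tm = 64.9 + 41·(10 − 16.4)/25 = 54.4°C ✓ — fails.
Candidate 4 (23 nt, A=6 T=6 G=6 C=5): length 23 ✓; longest run = 3 ✓; Tm = 64.9 + 41·(11 − 16.4)/23 = 55.3°C ✓ — passes.
Candidate 5 (18 nt, A=7 T=5 G=3 C=3): length 18 ✓; longest run = 3 ✓; Tm = 64.9 + 41·(6 − 16.4)/18 = 41.2°C ✓ — passes.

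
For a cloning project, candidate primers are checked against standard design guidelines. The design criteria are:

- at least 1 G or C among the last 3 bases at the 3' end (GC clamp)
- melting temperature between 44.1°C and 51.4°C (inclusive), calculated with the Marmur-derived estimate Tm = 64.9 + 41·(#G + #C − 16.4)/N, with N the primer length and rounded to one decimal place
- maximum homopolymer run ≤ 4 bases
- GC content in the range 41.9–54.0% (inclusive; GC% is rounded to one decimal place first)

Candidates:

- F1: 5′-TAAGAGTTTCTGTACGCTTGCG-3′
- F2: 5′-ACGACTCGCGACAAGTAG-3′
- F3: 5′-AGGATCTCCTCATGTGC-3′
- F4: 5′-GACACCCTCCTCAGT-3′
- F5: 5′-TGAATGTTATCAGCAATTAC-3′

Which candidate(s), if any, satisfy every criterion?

F1 (22 nt, A=4 T=8 G=6 C=4): 3' end GCG has 3 G/C ✓; Tm = 64.9 + 41·(10 − 16.4)/22 = 53.0°C, outside 44.1–51.4°C ✗; longest run = 3 ✓; GC 10/22 = 45.5% ✓ — fails.
F2 (18 nt, A=6 T=2 G=5 C=5): 3' end TAG has 1 G/C ✓; Tm = 64.9 + 41·(10 − 16.4)/18 = 50.3°C ✓; longest run = 2 ✓; GC 10/18 = 55.6%, outside 41.9–54.0% ✗ — fails.
F3 (17 nt, A=3 T=5 G=4 C=5): 3' end TGC has 2 G/C ✓; Tm = 64.9 + 41·(9 − 16.4)/17 = 47.1°C ✓; longest run = 2 ✓; GC 9/17 = 52.9% ✓ — passes.
F4 (15 nt, A=3 T=3 G=2 C=7): 3' end AGT has 1 G/C ✓; Tm = 64.9 + 41·(9 − 16.4)/15 = 44.7°C ✓; longest run = 3 ✓; GC 9/15 = 60.0%, outside 41.9–54.0% ✗ — fails.
F5 (20 nt, A=7 T=7 G=3 C=3): 3' end TAC has 1 G/C ✓; Tm = 64.9 + 41·(6 − 16.4)/20 = 43.6°C, outside 44.1–51.4°C ✗; longest run = 2 ✓; GC 6/20 = 30.0%, outside 41.9–54.0% ✗ — fails.

F3 only.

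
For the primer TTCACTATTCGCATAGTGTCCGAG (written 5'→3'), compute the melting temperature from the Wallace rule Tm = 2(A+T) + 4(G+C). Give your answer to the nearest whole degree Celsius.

70°C

Base counts: A=5, T=8, G=5, C=6 (length 24).
Tm = 2·(5+8) + 4·(5+6) = 2·13 + 4·11 = 26 + 44 = 70°C.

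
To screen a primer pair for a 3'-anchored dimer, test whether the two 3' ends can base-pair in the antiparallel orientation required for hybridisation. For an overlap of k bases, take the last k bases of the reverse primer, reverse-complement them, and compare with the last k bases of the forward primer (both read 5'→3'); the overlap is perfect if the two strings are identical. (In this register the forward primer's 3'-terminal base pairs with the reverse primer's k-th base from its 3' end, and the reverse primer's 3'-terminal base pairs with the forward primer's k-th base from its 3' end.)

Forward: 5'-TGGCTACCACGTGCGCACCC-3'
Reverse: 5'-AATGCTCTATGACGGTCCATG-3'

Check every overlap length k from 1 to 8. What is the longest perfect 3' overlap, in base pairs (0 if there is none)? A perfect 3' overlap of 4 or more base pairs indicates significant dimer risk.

Longest perfect overlap: 1 complementary base pair; below the dimer-risk threshold (threshold 4).

Last 8 bases (5'→3') — forward …GCGCACCC, reverse …GGTCCATG.
Reverse complement of the reverse primer's last 8 bases: CATGGACC; its first k bases are the reverse complement of the reverse primer's last k bases, so a perfect k-base overlap needs the forward primer's last k bases to equal them.
Comparing (forward last k vs required): k=1: C vs C ✓; k=2: CC vs CA ✗; k=3: CCC vs CAT ✗; k=4: ACCC vs CATG ✗; k=5: CACCC vs CATGG ✗; k=6: GCACCC vs CATGGA ✗; k=7: CGCACCC vs CATGGAC ✗; k=8: GCGCACCC vs CATGGACC ✗.
Only k = 1 is perfect, so the longest perfect 3' overlap is 1.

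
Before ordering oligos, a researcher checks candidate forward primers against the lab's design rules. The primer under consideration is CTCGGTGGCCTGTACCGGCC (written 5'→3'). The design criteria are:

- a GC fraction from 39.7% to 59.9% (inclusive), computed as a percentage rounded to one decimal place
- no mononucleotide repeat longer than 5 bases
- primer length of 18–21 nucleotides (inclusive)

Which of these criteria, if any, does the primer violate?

Fails: GC content.

Base counts: A=1, T=4, G=7, C=8 (length 20).
GC content: GC 15/20 = 75.0%, outside 39.7–59.9% ✗
homopolymer run: longest run = 2 ✓
length: length 20 ✓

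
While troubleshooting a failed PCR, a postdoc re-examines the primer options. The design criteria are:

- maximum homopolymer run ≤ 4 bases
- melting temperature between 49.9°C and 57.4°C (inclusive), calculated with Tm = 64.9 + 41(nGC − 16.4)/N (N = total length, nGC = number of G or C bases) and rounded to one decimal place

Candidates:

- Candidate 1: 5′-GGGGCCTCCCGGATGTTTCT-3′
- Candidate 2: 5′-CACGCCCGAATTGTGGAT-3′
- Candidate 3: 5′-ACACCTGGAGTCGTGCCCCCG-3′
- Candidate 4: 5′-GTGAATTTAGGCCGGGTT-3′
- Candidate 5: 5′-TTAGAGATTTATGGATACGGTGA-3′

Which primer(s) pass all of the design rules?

Candidate 1 (20 nt, A=1 T=6 G=7 C=6): longest run = 4 ✓; Tm = 64.9 + 41·(13 − 16.4)/20 = 57.9°C, outside 49.9–57.4°C ✗ — fails.
Candidate 2 (18 nt, A=4 T=4 G=5 C=5): longest run = 3 ✓; Tm = 64.9 + 41·(10 − 16.4)/18 = 50.3°C ✓ — passes.
Candidate 3 (21 nt, A=3 T=3 G=6 C=9): longest run = 5, exceeds 4 ✗; Tm = 64.9 + 41·(15 − 16.4)/21 = 62.2°C, outside 49.9–57.4°C ✗ — fails.
Candidate 4 (18 nt, A=3 T=6 G=7 C=2): longest run = 3 ✓; Tm = 64.9 + 41·(9 − 16.4)/18 = 48.0°C, outside 49.9–57.4°C ✗ — fails.
Candidate 5 (23 nt, A=7 T=8 G=7 C=1): longest run = 3 ✓; Tm = 64.9 + 41·(8 − 16.4)/23 = 49.9°C ✓ — passes.

Candidate 2 and Candidate 5.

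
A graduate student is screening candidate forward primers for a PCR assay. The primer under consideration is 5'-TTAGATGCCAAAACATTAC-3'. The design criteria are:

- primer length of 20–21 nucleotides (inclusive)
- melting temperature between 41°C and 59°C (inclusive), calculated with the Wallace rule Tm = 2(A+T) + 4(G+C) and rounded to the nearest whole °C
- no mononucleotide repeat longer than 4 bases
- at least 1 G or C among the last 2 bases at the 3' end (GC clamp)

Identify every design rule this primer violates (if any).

Base counts: A=8, T=5, G=2, C=4 (length 19).
length: length 19, outside 20–21 ✗
Tm: Tm = 2·13 + 4·6 = 50°C ✓
homopolymer run: longest run = 4 ✓
GC clamp: 3' end AC has 1 G/C ✓

Fails: length.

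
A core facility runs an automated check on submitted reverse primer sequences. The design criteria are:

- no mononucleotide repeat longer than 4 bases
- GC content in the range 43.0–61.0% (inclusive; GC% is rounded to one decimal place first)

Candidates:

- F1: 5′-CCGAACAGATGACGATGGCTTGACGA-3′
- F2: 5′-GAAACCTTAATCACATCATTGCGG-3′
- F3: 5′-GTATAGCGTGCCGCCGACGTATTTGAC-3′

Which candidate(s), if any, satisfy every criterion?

F1 (26 nt, A=8 T=4 G=8 C=6): longest run = 2 ✓; GC 14/26 = 53.8% ✓ — passes.
F2 (24 nt, A=8 T=6 G=4 C=6): longest run = 3 ✓; GC 10/24 = 41.7%, outside 43.0–61.0% ✗ — fails.
F3 (27 nt, A=5 T=7 G=8 C=7): longest run = 3 ✓; GC 15/27 = 55.6% ✓ — passes.

F1 and F3.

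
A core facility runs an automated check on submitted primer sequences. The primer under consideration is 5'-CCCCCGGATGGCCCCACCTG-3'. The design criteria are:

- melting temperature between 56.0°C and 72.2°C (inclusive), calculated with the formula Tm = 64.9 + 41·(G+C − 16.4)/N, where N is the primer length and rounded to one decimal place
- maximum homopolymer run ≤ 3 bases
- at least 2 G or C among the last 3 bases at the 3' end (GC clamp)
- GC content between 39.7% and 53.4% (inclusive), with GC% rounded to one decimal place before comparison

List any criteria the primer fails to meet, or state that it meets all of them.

Base counts: A=2, T=2, G=5, C=11 (length 20).
Tm: Tm = 64.9 + 41·(16 − 16.4)/20 = 64.1°C ✓
homopolymer run: longest run = 5, exceeds 3 ✗
GC clamp: 3' end CTG has 2 G/C ✓
GC content: GC 16/20 = 80.0%, outside 39.7–53.4% ✗

Fails: homopolymer run, GC content.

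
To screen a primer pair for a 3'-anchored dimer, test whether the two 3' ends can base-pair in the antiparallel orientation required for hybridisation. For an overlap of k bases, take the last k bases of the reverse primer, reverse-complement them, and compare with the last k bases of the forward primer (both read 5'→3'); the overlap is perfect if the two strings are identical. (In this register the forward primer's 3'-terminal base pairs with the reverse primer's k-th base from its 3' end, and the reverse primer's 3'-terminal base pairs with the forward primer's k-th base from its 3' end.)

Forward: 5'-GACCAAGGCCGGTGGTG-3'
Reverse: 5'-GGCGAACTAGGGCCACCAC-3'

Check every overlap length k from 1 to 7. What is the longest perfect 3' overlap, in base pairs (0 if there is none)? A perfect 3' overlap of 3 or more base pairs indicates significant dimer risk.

Last 7 bases (5'→3') — forward …GGTGGTG, reverse …CCACCAC.
Reverse complement of the reverse primer's last 7 bases: GTGGTGG; its first k bases are the reverse complement of the reverse primer's last k bases, so a perfect k-base overlap needs the forward primer's last k bases to equal them.
Comparing (forward last k vs required): k=1: G vs G ✓; k=2: TG vs GT ✗; k=3: GTG vs GTG ✓; k=4: GGTG vs GTGG ✗; k=5: TGGTG vs GTGGT ✗; k=6: GTGGTG vs GTGGTG ✓; k=7: GGTGGTG vs GTGGTGG ✗.
Perfect overlaps at k = 1, 3, 6; the largest is 6.

Longest perfect overlap: 6 complementary base pairs; significant dimer risk (threshold 3).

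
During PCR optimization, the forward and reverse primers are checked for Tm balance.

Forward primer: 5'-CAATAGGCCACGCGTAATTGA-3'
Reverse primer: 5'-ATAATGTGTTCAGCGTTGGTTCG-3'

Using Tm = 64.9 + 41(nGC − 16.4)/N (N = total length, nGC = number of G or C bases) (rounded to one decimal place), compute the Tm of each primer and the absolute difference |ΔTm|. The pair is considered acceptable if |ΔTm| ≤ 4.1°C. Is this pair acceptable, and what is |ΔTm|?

|ΔTm| = 1.1°C; the pair is acceptable.

Forward: G+C = 10, N = 21 → Tm = 64.9 + 41·(10 − 16.4)/21 = 52.4°C.
Reverse: G+C = 10, N = 23 → Tm = 64.9 + 41·(10 − 16.4)/23 = 53.5°C.
|ΔTm| = |52.4 − 53.5| = 1.1°C, ≤ 4.1°C.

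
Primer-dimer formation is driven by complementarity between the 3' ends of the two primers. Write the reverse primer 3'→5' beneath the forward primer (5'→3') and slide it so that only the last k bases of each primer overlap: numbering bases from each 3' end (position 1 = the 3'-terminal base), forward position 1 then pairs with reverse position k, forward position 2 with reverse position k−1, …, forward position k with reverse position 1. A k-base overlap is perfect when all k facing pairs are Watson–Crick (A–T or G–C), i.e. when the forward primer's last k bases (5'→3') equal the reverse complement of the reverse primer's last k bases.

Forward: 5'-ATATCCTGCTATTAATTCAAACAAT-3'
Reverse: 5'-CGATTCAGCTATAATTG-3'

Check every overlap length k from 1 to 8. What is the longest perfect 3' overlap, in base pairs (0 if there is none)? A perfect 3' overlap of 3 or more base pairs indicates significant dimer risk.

Longest perfect overlap: 4 complementary base pairs; significant dimer risk (threshold 3).

Last 8 bases (5'→3') — forward …CAAACAAT, reverse …TATAATTG.
Reverse complement of the reverse primer's last 8 bases: CAATTATA; its first k bases are the reverse complement of the reverse primer's last k bases, so a perfect k-base overlap needs the forward primer's last k bases to equal them.
Comparing (forward last k vs required): k=1: T vs C ✗; k=2: AT vs CA ✗; k=3: AAT vs CAA ✗; k=4: CAAT vs CAAT ✓; k=5: ACAAT vs CAATT ✗; k=6: AACAAT vs CAATTA ✗; k=7: AAACAAT vs CAATTAT ✗; k=8: CAAACAAT vs CAATTATA ✗.
Only k = 4 is perfect, so the longest perfect 3' overlap is 4.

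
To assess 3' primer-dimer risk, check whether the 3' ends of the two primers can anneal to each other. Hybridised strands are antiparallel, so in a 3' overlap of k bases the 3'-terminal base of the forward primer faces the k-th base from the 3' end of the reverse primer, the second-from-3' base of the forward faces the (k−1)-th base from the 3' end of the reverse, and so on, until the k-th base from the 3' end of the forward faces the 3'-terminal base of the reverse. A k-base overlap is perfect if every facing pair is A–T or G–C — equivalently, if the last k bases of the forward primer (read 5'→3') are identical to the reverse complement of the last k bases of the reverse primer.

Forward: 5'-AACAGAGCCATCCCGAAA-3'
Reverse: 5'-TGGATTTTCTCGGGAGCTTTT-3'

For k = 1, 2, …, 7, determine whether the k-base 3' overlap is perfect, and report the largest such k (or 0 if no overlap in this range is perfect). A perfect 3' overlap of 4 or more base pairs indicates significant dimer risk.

Longest perfect overlap: 3 complementary base pairs; below the dimer-risk threshold (threshold 4).

Last 7 bases (5'→3') — forward …CCCGAAA, reverse …AGCTTTT.
Reverse complement of the reverse primer's last 7 bases: AAAAGCT; its first k bases are the reverse complement of the reverse primer's last k bases, so a perfect k-base overlap needs the forward primer's last k bases to equal them.
Comparing (forward last k vs required): k=1: A vs A ✓; k=2: AA vs AA ✓; k=3: AAA vs AAA ✓; k=4: GAAA vs AAAA ✗; k=5: CGAAA vs AAAAG ✗; k=6: CCGAAA vs AAAAGC ✗; k=7: CCCGAAA vs AAAAGCT ✗.
Perfect overlaps at k = 1, 2, 3; the largest is 3.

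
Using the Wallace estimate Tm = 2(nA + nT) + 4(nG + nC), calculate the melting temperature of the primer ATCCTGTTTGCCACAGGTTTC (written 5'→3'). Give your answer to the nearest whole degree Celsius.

Base counts: A=3, T=8, G=4, C=6 (length 21).
Tm = 2·(3+8) + 4·(4+6) = 2·11 + 4·10 = 22 + 40 = 62°C.

62°C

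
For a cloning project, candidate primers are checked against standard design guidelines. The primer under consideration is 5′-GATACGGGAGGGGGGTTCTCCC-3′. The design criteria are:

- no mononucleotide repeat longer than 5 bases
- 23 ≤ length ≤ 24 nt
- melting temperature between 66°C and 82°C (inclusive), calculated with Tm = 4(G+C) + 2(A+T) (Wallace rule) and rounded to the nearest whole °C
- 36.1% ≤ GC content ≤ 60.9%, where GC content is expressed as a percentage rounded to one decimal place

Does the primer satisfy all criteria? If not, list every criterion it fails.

Base counts: A=3, T=4, G=10, C=5 (length 22).
homopolymer run: longest run = 6, exceeds 5 ✗
length: length 22, outside 23–24 ✗
Tm: Tm = 2·7 + 4·15 = 74°C ✓
GC content: GC 15/22 = 68.2%, outside 36.1–60.9% ✗

Fails: homopolymer run, length, GC content.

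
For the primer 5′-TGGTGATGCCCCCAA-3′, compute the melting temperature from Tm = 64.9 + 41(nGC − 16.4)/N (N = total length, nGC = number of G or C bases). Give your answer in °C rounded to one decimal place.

Base counts: A=3, T=3, G=4, C=5; G+C = 9, N = 15.
Tm = 64.9 + 41·(9 − 16.4)/15 = 64.9 + -303.40/15 = 44.7°C.

44.7°C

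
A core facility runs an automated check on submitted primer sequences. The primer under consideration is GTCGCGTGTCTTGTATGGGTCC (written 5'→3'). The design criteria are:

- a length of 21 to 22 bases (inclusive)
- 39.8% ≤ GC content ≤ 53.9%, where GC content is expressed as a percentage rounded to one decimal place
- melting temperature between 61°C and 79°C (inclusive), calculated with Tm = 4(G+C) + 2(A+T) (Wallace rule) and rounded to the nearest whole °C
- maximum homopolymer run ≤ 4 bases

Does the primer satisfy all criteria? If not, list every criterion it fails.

Fails: GC content.

Base counts: A=1, T=8, G=8, C=5 (length 22).
length: length 22 ✓
GC content: GC 13/22 = 59.1%, outside 39.8–53.9% ✗
Tm: Tm = 2·9 + 4·13 = 70°C ✓
homopolymer run: longest run = 3 ✓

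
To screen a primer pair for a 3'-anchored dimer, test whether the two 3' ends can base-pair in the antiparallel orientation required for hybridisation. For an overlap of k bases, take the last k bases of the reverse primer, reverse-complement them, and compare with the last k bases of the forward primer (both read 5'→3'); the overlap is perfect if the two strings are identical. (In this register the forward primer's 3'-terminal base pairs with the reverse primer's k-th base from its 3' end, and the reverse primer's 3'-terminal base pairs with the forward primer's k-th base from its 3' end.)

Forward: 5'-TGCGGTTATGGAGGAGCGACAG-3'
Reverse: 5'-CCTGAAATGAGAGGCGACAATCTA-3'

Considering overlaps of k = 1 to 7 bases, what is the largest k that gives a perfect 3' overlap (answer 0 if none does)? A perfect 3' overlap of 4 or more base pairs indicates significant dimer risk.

Last 7 bases (5'→3') — forward …GCGACAG, reverse …CAATCTA.
Reverse complement of the reverse primer's last 7 bases: TAGATTG; its first k bases are the reverse complement of the reverse primer's last k bases, so a perfect k-base overlap needs the forward primer's last k bases to equal them.
Comparing (forward last k vs required): k=1: G vs T ✗; k=2: AG vs TA ✗; k=3: CAG vs TAG ✗; k=4: ACAG vs TAGA ✗; k=5: GACAG vs TAGAT ✗; k=6: CGACAG vs TAGATT ✗; k=7: GCGACAG vs TAGATTG ✗.
No overlap length from 1 to 7 is perfect, so the longest perfect 3' overlap is 0.

Longest perfect overlap: 0 complementary base pairs; below the dimer-risk threshold (threshold 4).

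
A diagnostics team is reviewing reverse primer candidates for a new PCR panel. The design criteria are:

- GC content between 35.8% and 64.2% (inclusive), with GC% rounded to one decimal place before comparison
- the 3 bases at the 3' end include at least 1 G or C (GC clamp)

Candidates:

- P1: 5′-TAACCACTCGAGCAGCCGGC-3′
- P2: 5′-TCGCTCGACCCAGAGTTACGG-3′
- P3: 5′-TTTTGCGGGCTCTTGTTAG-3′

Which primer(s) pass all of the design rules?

P2 and P3.

P1 (20 nt, A=5 T=2 G=5 C=8): GC 13/20 = 65.0%, outside 35.8–64.2% ✗; 3' end GGC has 3 G/C ✓ — fails.
P2 (21 nt, A=4 T=4 G=6 C=7): GC 13/21 = 61.9% ✓; 3' end CGG has 3 G/C ✓ — passes.
P3 (19 nt, A=1 T=9 G=6 C=3): GC 9/19 = 47.4% ✓; 3' end TAG has 1 G/C ✓ — passes.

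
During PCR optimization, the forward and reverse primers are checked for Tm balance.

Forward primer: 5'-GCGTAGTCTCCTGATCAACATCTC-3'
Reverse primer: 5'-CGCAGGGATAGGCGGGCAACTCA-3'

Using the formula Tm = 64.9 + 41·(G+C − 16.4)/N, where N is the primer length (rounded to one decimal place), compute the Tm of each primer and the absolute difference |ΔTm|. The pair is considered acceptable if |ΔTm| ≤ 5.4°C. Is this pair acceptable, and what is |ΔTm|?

Forward: G+C = 12, N = 24 → Tm = 64.9 + 41·(12 − 16.4)/24 = 57.4°C.
Reverse: G+C = 15, N = 23 → Tm = 64.9 + 41·(15 − 16.4)/23 = 62.4°C.
|ΔTm| = |57.4 − 62.4| = 5.0°C, ≤ 5.4°C.

|ΔTm| = 5.0°C; the pair is acceptable.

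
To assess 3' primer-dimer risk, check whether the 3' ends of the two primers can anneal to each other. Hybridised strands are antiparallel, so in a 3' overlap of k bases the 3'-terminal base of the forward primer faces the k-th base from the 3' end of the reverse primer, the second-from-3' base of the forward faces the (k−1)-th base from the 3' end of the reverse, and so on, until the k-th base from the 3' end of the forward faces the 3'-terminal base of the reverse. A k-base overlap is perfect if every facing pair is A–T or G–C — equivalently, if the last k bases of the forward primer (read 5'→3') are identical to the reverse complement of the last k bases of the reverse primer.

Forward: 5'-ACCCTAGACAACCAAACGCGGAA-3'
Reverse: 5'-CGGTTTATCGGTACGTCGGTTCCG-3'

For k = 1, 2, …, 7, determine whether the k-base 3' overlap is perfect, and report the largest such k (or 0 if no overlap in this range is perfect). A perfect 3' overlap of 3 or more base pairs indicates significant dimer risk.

Last 7 bases (5'→3') — forward …CGCGGAA, reverse …GGTTCCG.
Reverse complement of the reverse primer's last 7 bases: CGGAACC; its first k bases are the reverse complement of the reverse primer's last k bases, so a perfect k-base overlap needs the forward primer's last k bases to equal them.
Comparing (forward last k vs required): k=1: A vs C ✗; k=2: AA vs CG ✗; k=3: GAA vs CGG ✗; k=4: GGAA vs CGGA ✗; k=5: CGGAA vs CGGAA ✓; k=6: GCGGAA vs CGGAAC ✗; k=7: CGCGGAA vs CGGAACC ✗.
Only k = 5 is perfect, so the longest perfect 3' overlap is 5.

Longest perfect overlap: 5 complementary base pairs; significant dimer risk (threshold 3).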